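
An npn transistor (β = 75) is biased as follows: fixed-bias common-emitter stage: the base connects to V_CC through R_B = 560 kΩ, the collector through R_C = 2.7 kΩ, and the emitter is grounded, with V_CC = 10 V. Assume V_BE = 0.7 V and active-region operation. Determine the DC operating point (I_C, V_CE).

Base loop: V_CC = I_B·R_B + V_BE, so I_B = (10 − 0.7)/560 kΩ = 0.0166 mA.
In the active region I_C = β·I_B = 75 × 0.0166 = 1.25 mA.
Collector loop: V_CE = V_CC − I_C·R_C = 10 − 1.25×2.7 = 6.64 V.
Since V_CE = 6.64 V > V_CE(sat) ≈ 0.2 V, the transistor is in the active region as assumed.

I_C ≈ 1.2 mA, V_CE ≈ 6.6 V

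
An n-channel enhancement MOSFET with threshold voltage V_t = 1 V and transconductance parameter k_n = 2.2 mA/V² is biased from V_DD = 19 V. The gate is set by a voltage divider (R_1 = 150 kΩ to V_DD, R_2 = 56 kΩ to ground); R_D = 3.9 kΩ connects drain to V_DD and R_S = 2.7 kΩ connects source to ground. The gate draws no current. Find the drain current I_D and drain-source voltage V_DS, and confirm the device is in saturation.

I_D ≈ 1.2 mA, V_DS ≈ 11 V

V_G = V_DD·R_2/(R_1+R_2) = 19×56/206 = 5.17 V.
Assume saturation: I_D = (k_n/2)(V_GS − V_t)² with V_GS = V_G − I_D·R_S = 5.17 − 2.7·I_D.
Substituting gives 8.02·I_D² − 25.7·I_D + 19.1 = 0, with roots I_D = 1.16 or 2.05 mA.
The root I_D = 2.05 mA gives V_GS = -0.364 V ≤ V_t, so take I_D = 1.16 mA.
Then V_GS = 2.03 V and V_DS = V_DD − I_D(R_D+R_S) = 19 − 1.16×6.6 = 11.3 V.
Saturation requires V_DS ≥ V_GS − V_t = 1.03 V; 11.3 ≥ 1.03 ✓.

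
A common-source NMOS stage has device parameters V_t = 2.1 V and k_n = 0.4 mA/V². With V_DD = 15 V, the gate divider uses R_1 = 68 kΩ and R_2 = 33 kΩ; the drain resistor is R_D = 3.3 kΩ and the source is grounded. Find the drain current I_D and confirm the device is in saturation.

V_G = V_DD·R_2/(R_1+R_2) = 15×33/101 = 4.9 V. With the source grounded, V_GS = V_G = 4.9 V.
Assume saturation: I_D = (k_n/2)(V_GS − V_t)² = (0.4/2)×(4.9 − 2.1)² = 0.2×2.8² = 1.57 mA.
V_DS = V_DD − I_D·R_D = 15 − 1.57×3.3 = 9.82 V.
Saturation requires V_DS ≥ V_GS − V_t = 2.8 V; 9.82 ≥ 2.8 ✓.

I_D ≈ 1.6 mA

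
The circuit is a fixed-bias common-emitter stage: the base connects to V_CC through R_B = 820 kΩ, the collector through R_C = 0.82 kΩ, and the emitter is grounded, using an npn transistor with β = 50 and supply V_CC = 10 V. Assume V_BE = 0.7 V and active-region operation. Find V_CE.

Base loop: V_CC = I_B·R_B + V_BE, so I_B = (10 − 0.7)/820 kΩ = 0.0113 mA.
In the active region I_C = β·I_B = 50 × 0.0113 = 0.567 mA.
Collector loop: V_CE = V_CC − I_C·R_C = 10 − 0.567×0.82 = 9.54 V.
Since V_CE = 9.54 V > V_CE(sat) ≈ 0.2 V, the transistor is in the active region as assumed.

V_CE ≈ 9.5 V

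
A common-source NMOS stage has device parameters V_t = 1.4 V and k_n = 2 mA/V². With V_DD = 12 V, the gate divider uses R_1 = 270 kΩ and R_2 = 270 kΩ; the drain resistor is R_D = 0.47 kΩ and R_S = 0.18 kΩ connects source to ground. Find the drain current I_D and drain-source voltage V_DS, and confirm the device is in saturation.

I_D ≈ 8.9 mA, V_DS ≈ 6.2 V

V_G = V_DD·R_2/(R_1+R_2) = 12×270/540 = 6 V.
Assume saturation: I_D = (k_n/2)(V_GS − V_t)² with V_GS = V_G − I_D·R_S = 6 − 0.18·I_D.
Substituting gives 0.0324·I_D² − 2.66·I_D + 21.2 = 0, with roots I_D = 8.94 or 73 mA.
The root I_D = 73 mA gives V_GS = -7.15 V ≤ V_t, so take I_D = 8.94 mA.
Then V_GS = 4.39 V and V_DS = V_DD − I_D(R_D+R_S) = 12 − 8.94×0.65 = 6.19 V.
Saturation requires V_DS ≥ V_GS − V_t = 2.99 V; 6.19 ≥ 2.99 ✓.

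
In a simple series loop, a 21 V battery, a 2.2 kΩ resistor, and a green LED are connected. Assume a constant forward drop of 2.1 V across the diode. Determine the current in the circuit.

KVL around the loop: 21 = V_D + I·R = 2.1 + I × 2.2 kΩ.
So I = (21 − 2.1) / 2.2 kΩ = 18.9 / 2.2 = 8.59 mA.

I ≈ 8.6 mA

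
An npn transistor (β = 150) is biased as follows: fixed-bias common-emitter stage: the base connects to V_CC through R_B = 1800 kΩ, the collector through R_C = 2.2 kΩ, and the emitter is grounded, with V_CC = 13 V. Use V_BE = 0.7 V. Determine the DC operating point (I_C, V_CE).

Base loop: V_CC = I_B·R_B + V_BE, so I_B = (13 − 0.7)/1800 kΩ = 0.00683 mA.
In the active region I_C = β·I_B = 150 × 0.00683 = 1.03 mA.
Collector loop: V_CE = V_CC − I_C·R_C = 13 − 1.03×2.2 = 10.7 V.
Since V_CE = 10.7 V > V_CE(sat) ≈ 0.2 V, the transistor is in the active region as assumed.

I_C ≈ 1 mA, V_CE ≈ 11 V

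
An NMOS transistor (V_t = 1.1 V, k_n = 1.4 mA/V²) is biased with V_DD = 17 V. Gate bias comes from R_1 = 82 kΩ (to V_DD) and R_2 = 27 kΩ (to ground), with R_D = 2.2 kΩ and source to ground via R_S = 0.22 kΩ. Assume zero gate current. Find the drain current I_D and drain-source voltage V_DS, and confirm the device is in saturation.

I_D ≈ 3.7 mA, V_DS ≈ 8.1 V

V_G = V_DD·R_2/(R_1+R_2) = 17×27/109 = 4.21 V.
Assume saturation: I_D = (k_n/2)(V_GS − V_t)² with V_GS = V_G − I_D·R_S = 4.21 − 0.22·I_D.
Substituting gives 0.0339·I_D² − 1.96·I_D + 6.77 = 0, with roots I_D = 3.7 or 54.1 mA.
The root I_D = 54.1 mA gives V_GS = -7.69 V ≤ V_t, so take I_D = 3.7 mA.
Then V_GS = 3.4 V and V_DS = V_DD − I_D(R_D+R_S) = 17 − 3.7×2.42 = 8.06 V.
Saturation requires V_DS ≥ V_GS − V_t = 2.3 V; 8.06 ≥ 2.3 ✓.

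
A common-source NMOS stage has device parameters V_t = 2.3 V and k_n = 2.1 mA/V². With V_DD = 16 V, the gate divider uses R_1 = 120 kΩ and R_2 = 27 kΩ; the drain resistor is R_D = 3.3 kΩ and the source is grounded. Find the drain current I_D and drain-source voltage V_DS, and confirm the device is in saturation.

I_D ≈ 0.43 mA, V_DS ≈ 15 V

V_G = V_DD·R_2/(R_1+R_2) = 16×27/147 = 2.94 V. With the source grounded, V_GS = V_G = 2.94 V.
Assume saturation: I_D = (k_n/2)(V_GS − V_t)² = (2.1/2)×(2.94 − 2.3)² = 1.05×0.639² = 0.428 mA.
V_DS = V_DD − I_D·R_D = 16 − 0.428×3.3 = 14.6 V.
Saturation requires V_DS ≥ V_GS − V_t = 0.639 V; 14.6 ≥ 0.639 ✓.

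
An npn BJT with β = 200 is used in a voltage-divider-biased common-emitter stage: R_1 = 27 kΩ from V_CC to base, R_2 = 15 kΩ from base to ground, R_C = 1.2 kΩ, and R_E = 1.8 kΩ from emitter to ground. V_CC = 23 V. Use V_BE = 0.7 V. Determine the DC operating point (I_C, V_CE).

Thevenize the base divider: V_Th = V_CC·R_2/(R_1+R_2) = 23×15/42 = 8.21 V, R_Th = R_1‖R_2 = 9.64 kΩ.
Base-emitter loop: V_Th = I_B·R_Th + V_BE + (β+1)I_B·R_E, so I_B = (8.21 − 0.7) / (9.64 + 201×1.8) = 0.0202 mA.
I_C = β·I_B = 200×0.0202 = 4.05 mA, and I_E = (β+1)I_B = 4.07 mA.
V_CE = V_CC − I_C·R_C − I_E·R_E = 23 − 4.05×1.2 − 4.07×1.8 = 10.8 V.
V_CE = 10.8 V > 0.2 V confirms active-region operation.

I_C ≈ 4 mA, V_CE ≈ 11 V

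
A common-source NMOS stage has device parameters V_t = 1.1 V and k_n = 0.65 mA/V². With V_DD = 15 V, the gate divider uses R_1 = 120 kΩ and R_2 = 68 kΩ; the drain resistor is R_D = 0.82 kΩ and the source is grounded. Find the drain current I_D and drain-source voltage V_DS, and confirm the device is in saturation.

V_G = V_DD·R_2/(R_1+R_2) = 15×68/188 = 5.43 V. With the source grounded, V_GS = V_G = 5.43 V.
Assume saturation: I_D = (k_n/2)(V_GS − V_t)² = (0.65/2)×(5.43 − 1.1)² = 0.325×4.33² = 6.08 mA.
V_DS = V_DD − I_D·R_D = 15 − 6.08×0.82 = 10 V.
Saturation requires V_DS ≥ V_GS − V_t = 4.33 V; 10 ≥ 4.33 ✓.

I_D ≈ 6.1 mA, V_DS ≈ 10 V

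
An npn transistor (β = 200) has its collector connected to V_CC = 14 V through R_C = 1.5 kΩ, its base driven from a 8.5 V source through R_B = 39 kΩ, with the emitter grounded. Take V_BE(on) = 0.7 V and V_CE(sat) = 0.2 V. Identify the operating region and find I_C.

saturation; I_C ≈ 9.2 mA

Assume active: I_B = (8.5 − 0.7)/39 = 0.2 mA, giving I_C = β·I_B = 40 mA.
But then V_CE = 14 − 40×1.5 = -46 V < V_CE(sat) = 0.2 V — impossible in the active region.
So the transistor is saturated. With V_CE = 0.2 V, I_C = (V_CC − 0.2)/R_C = 13.8/1.5 = 9.2 mA.
Check: β·I_B = 40 mA > I_C = 9.2 mA, confirming saturation.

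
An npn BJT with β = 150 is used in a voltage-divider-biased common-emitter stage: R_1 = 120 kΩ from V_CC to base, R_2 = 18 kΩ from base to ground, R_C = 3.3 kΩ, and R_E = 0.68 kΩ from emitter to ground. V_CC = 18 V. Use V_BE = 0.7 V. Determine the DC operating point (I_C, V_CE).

I_C ≈ 2.1 mA, V_CE ≈ 9.7 V

Thevenize the base divider: V_Th = V_CC·R_2/(R_1+R_2) = 18×18/138 = 2.35 V, R_Th = R_1‖R_2 = 15.7 kΩ.
Base-emitter loop: V_Th = I_B·R_Th + V_BE + (β+1)I_B·R_E, so I_B = (2.35 − 0.7) / (15.7 + 151×0.68) = 0.0139 mA.
I_C = β·I_B = 150×0.0139 = 2.09 mA, and I_E = (β+1)I_B = 2.1 mA.
V_CE = V_CC − I_C·R_C − I_E·R_E = 18 − 2.09×3.3 − 2.1×0.68 = 9.68 V.
V_CE = 9.68 V > 0.2 V confirms active-region operation.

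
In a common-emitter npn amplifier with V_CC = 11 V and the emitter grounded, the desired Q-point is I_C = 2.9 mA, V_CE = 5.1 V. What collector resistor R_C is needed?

Collector loop: V_CC = I_C·R_C + V_CE.
R_C = (V_CC − V_CE)/I_C = (11 − 5.1)/2.9 = 2.03 kΩ.

R_C ≈ 2 kΩ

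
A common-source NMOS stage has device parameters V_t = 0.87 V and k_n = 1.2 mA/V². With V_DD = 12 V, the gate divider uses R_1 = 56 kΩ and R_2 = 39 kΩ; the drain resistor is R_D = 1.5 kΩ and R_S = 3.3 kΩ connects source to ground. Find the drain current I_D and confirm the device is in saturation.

V_G = V_DD·R_2/(R_1+R_2) = 12×39/95 = 4.93 V.
Assume saturation: I_D = (k_n/2)(V_GS − V_t)² with V_GS = V_G − I_D·R_S = 4.93 − 3.3·I_D.
Substituting gives 6.53·I_D² − 17.1·I_D + 9.87 = 0, with roots I_D = 0.865 or 1.75 mA.
The root I_D = 1.75 mA gives V_GS = -0.836 V ≤ V_t, so take I_D = 0.865 mA.
Then V_GS = 2.07 V and V_DS = V_DD − I_D(R_D+R_S) = 12 − 0.865×4.8 = 7.85 V.
Saturation requires V_DS ≥ V_GS − V_t = 1.2 V; 7.85 ≥ 1.2 ✓.

I_D ≈ 0.87 mA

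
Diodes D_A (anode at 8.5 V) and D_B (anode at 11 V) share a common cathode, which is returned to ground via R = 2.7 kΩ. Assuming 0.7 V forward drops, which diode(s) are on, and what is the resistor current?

Assume both conduct. Then node N would need to be at both 8.5−0.7 = 7.8 V and 11−0.7 = 10.3 V, which is impossible.
Assume only D_B conducts: V_N = 11 − 0.7 = 10.3 V, so I_R = 10.3/2.7 = 3.81 mA.
Check D_A: its anode-to-cathode voltage is 8.5 − 10.3 = -1.8 V < 0.7 V, so it is off. The assumption is consistent.

Only D_B conducts; I_R ≈ 3.8 mA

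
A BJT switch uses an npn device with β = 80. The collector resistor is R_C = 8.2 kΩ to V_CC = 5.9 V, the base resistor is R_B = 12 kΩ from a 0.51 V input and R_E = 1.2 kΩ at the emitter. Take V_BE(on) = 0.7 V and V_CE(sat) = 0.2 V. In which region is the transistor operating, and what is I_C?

cutoff; I_C ≈ 0

V_BB = 0.51 V ≤ V_BE(on) = 0.7 V, so the base-emitter junction is not forward biased.
The transistor is in cutoff: I_B = I_C = 0.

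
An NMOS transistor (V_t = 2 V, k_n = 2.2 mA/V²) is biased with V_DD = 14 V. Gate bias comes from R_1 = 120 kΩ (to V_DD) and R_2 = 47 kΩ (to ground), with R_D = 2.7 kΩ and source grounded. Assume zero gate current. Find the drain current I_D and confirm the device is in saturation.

I_D ≈ 4.1 mA

V_G = V_DD·R_2/(R_1+R_2) = 14×47/167 = 3.94 V. With the source grounded, V_GS = V_G = 3.94 V.
Assume saturation: I_D = (k_n/2)(V_GS − V_t)² = (2.2/2)×(3.94 − 2)² = 1.1×1.94² = 4.14 mA.
V_DS = V_DD − I_D·R_D = 14 − 4.14×2.7 = 2.82 V.
Saturation requires V_DS ≥ V_GS − V_t = 1.94 V; 2.82 ≥ 1.94 ✓.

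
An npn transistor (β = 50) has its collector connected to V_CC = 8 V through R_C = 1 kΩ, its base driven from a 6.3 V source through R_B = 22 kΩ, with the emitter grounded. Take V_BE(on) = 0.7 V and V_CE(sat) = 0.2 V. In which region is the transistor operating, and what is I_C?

Assume active: I_B = (6.3 − 0.7)/22 = 0.255 mA, giving I_C = β·I_B = 12.7 mA.
But then V_CE = 8 − 12.7×1 = -4.73 V < V_CE(sat) = 0.2 V — impossible in the active region.
So the transistor is saturated. With V_CE = 0.2 V, I_C = (V_CC − 0.2)/R_C = 7.8/1 = 7.8 mA.
Check: β·I_B = 12.7 mA > I_C = 7.8 mA, confirming saturation.

saturation; I_C ≈ 7.8 mA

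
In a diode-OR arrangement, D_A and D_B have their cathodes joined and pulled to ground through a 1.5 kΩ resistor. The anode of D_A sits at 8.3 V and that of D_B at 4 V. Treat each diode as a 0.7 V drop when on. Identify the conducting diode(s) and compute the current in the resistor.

Assume both conduct. Then node N would need to be at both 8.3−0.7 = 7.6 V and 4−0.7 = 3.3 V, which is impossible.
Assume only D_A conducts: V_N = 8.3 − 0.7 = 7.6 V, so I_R = 7.6/1.5 = 5.07 mA.
Check D_B: its anode-to-cathode voltage is 4 − 7.6 = -3.6 V < 0.7 V, so it is off. The assumption is consistent.

Only D_A conducts; I_R ≈ 5.1 mA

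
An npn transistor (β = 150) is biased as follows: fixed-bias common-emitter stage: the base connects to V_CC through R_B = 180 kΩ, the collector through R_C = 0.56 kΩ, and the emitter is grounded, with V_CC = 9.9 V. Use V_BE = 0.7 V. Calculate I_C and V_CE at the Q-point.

I_C ≈ 7.7 mA, V_CE ≈ 5.6 V

Base loop: V_CC = I_B·R_B + V_BE, so I_B = (9.9 − 0.7)/180 kΩ = 0.0511 mA.
In the active region I_C = β·I_B = 150 × 0.0511 = 7.67 mA.
Collector loop: V_CE = V_CC − I_C·R_C = 9.9 − 7.67×0.56 = 5.61 V.
Since V_CE = 5.61 V > V_CE(sat) ≈ 0.2 V, the transistor is in the active region as assumed.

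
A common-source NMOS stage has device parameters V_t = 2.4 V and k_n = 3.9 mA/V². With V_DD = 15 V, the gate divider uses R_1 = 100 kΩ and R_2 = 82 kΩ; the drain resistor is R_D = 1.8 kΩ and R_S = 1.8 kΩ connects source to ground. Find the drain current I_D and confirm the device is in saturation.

V_G = V_DD·R_2/(R_1+R_2) = 15×82/182 = 6.76 V.
Assume saturation: I_D = (k_n/2)(V_GS − V_t)² with V_GS = V_G − I_D·R_S = 6.76 − 1.8·I_D.
Substituting gives 6.32·I_D² − 31.6·I_D + 37 = 0, with roots I_D = 1.88 or 3.12 mA.
The root I_D = 3.12 mA gives V_GS = 1.13 V ≤ V_t, so take I_D = 1.88 mA.
Then V_GS = 3.38 V and V_DS = V_DD − I_D(R_D+R_S) = 15 − 1.88×3.6 = 8.25 V.
Saturation requires V_DS ≥ V_GS − V_t = 0.981 V; 8.25 ≥ 0.981 ✓.

I_D ≈ 1.9 mA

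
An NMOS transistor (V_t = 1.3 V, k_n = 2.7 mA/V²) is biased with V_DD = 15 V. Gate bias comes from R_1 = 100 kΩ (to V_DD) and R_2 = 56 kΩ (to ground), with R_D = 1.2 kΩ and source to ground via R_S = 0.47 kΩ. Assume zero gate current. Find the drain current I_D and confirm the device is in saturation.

I_D ≈ 4.7 mA

V_G = V_DD·R_2/(R_1+R_2) = 15×56/156 = 5.38 V.
Assume saturation: I_D = (k_n/2)(V_GS − V_t)² with V_GS = V_G − I_D·R_S = 5.38 − 0.47·I_D.
Substituting gives 0.298·I_D² − 6.18·I_D + 22.5 = 0, with roots I_D = 4.71 or 16 mA.
The root I_D = 16 mA gives V_GS = -2.14 V ≤ V_t, so take I_D = 4.71 mA.
Then V_GS = 3.17 V and V_DS = V_DD − I_D(R_D+R_S) = 15 − 4.71×1.67 = 7.13 V.
Saturation requires V_DS ≥ V_GS − V_t = 1.87 V; 7.13 ≥ 1.87 ✓.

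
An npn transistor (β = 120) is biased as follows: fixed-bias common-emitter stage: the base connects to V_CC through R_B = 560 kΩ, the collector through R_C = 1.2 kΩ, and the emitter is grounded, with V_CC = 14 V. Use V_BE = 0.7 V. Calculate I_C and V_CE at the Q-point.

Base loop: V_CC = I_B·R_B + V_BE, so I_B = (14 − 0.7)/560 kΩ = 0.0238 mA.
In the active region I_C = β·I_B = 120 × 0.0238 = 2.85 mA.
Collector loop: V_CE = V_CC − I_C·R_C = 14 − 2.85×1.2 = 10.6 V.
Since V_CE = 10.6 V > V_CE(sat) ≈ 0.2 V, the transistor is in the active region as assumed.

I_C ≈ 2.9 mA, V_CE ≈ 11 V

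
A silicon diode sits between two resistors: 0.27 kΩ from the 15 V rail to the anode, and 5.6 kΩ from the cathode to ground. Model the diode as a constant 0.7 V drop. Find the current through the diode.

The two resistors are in series with the diode, so KVL gives 15 = I·0.27 + 0.7 + I·5.6.
I = (15 − 0.7) / (0.27 + 5.6) kΩ = 14.3 / 5.87 = 2.44 mA.

I ≈ 2.4 mA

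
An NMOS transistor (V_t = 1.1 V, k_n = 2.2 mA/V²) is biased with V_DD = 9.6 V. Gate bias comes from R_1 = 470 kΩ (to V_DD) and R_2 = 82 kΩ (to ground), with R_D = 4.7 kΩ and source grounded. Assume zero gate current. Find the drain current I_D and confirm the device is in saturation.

I_D ≈ 0.12 mA

V_G = V_DD·R_2/(R_1+R_2) = 9.6×82/552 = 1.43 V. With the source grounded, V_GS = V_G = 1.43 V.
Assume saturation: I_D = (k_n/2)(V_GS − V_t)² = (2.2/2)×(1.43 − 1.1)² = 1.1×0.326² = 0.117 mA.
V_DS = V_DD − I_D·R_D = 9.6 − 0.117×4.7 = 9.05 V.
Saturation requires V_DS ≥ V_GS − V_t = 0.326 V; 9.05 ≥ 0.326 ✓.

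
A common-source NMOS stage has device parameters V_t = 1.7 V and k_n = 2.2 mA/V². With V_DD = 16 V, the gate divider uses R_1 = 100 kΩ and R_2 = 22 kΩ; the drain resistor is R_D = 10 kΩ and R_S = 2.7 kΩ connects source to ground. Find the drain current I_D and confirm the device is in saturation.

V_G = V_DD·R_2/(R_1+R_2) = 16×22/122 = 2.89 V.
Assume saturation: I_D = (k_n/2)(V_GS − V_t)² with V_GS = V_G − I_D·R_S = 2.89 − 2.7·I_D.
Substituting gives 8.02·I_D² − 8.04·I_D + 1.55 = 0, with roots I_D = 0.259 or 0.743 mA.
The root I_D = 0.743 mA gives V_GS = 0.878 V ≤ V_t, so take I_D = 0.259 mA.
Then V_GS = 2.19 V and V_DS = V_DD − I_D(R_D+R_S) = 16 − 0.259×12.7 = 12.7 V.
Saturation requires V_DS ≥ V_GS − V_t = 0.485 V; 12.7 ≥ 0.485 ✓.

I_D ≈ 0.26 mA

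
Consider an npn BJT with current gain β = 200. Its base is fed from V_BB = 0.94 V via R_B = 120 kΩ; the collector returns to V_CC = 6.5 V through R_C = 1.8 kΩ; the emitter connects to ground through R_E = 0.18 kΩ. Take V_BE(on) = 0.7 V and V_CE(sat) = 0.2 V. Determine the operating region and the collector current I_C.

active; I_C ≈ 0.31 mA

Assume active. Base-emitter loop: I_B = (V_BB − V_BE)/(R_B + (β+1)R_E) = (0.94 − 0.7)/(120 + 201×0.18) = 0.00154 mA.
I_C = β·I_B = 200×0.00154 = 0.307 mA.
V_CE = V_CC − I_C·R_C − I_E·R_E = 6.5 − 0.307×1.8 − 0.309×0.18 = 5.89 V > V_CE(sat), so the active-region assumption holds.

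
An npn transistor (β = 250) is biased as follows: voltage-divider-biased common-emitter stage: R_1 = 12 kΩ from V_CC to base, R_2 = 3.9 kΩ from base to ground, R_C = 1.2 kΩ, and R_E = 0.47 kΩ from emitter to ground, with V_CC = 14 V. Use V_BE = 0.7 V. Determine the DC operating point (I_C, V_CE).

I_C ≈ 5.7 mA, V_CE ≈ 4.5 V

Thevenize the base divider: V_Th = V_CC·R_2/(R_1+R_2) = 14×3.9/15.9 = 3.43 V, R_Th = R_1‖R_2 = 2.94 kΩ.
Base-emitter loop: V_Th = I_B·R_Th + V_BE + (β+1)I_B·R_E, so I_B = (3.43 − 0.7) / (2.94 + 251×0.47) = 0.0226 mA.
I_C = β·I_B = 250×0.0226 = 5.65 mA, and I_E = (β+1)I_B = 5.68 mA.
V_CE = V_CC − I_C·R_C − I_E·R_E = 14 − 5.65×1.2 − 5.68×0.47 = 4.55 V.
V_CE = 4.55 V > 0.2 V confirms active-region operation.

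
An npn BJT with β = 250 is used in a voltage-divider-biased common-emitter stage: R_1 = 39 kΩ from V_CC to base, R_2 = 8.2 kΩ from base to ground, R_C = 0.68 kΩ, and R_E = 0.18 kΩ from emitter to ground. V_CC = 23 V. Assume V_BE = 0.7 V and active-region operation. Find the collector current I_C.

Thevenize the base divider: V_Th = V_CC·R_2/(R_1+R_2) = 23×8.2/47.2 = 4 V, R_Th = R_1‖R_2 = 6.78 kΩ.
Base-emitter loop: V_Th = I_B·R_Th + V_BE + (β+1)I_B·R_E, so I_B = (4 − 0.7) / (6.78 + 251×0.18) = 0.0634 mA.
I_C = β·I_B = 250×0.0634 = 15.9 mA, and I_E = (β+1)I_B = 15.9 mA.
V_CE = V_CC − I_C·R_C − I_E·R_E = 23 − 15.9×0.68 − 15.9×0.18 = 9.35 V.
V_CE = 9.35 V > 0.2 V confirms active-region operation.

I_C ≈ 16 mA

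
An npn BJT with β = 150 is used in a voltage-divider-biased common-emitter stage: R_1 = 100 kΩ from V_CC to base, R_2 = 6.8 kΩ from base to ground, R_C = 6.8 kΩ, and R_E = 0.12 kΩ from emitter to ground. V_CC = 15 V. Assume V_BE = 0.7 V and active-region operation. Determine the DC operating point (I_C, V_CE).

Thevenize the base divider: V_Th = V_CC·R_2/(R_1+R_2) = 15×6.8/107 = 0.955 V, R_Th = R_1‖R_2 = 6.37 kΩ.
Base-emitter loop: V_Th = I_B·R_Th + V_BE + (β+1)I_B·R_E, so I_B = (0.955 − 0.7) / (6.37 + 151×0.12) = 0.0104 mA.
I_C = β·I_B = 150×0.0104 = 1.56 mA, and I_E = (β+1)I_B = 1.57 mA.
V_CE = V_CC − I_C·R_C − I_E·R_E = 15 − 1.56×6.8 − 1.57×0.12 = 4.19 V.
V_CE = 4.19 V > 0.2 V confirms active-region operation.

I_C ≈ 1.6 mA, V_CE ≈ 4.2 V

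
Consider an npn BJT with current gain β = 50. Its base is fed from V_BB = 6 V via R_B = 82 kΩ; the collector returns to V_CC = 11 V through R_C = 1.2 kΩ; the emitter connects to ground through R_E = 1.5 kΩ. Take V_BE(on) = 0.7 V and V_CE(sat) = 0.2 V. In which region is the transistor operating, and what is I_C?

active; I_C ≈ 1.7 mA

Assume active. Base-emitter loop: I_B = (V_BB − V_BE)/(R_B + (β+1)R_E) = (6 − 0.7)/(82 + 51×1.5) = 0.0334 mA.
I_C = β·I_B = 50×0.0334 = 1.67 mA.
V_CE = V_CC − I_C·R_C − I_E·R_E = 11 − 1.67×1.2 − 1.71×1.5 = 6.44 V > V_CE(sat), so the active-region assumption holds.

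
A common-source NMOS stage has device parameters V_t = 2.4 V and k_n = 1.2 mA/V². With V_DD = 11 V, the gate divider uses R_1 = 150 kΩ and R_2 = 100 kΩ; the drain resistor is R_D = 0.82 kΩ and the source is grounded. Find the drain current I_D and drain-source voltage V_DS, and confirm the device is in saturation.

I_D ≈ 2.4 mA, V_DS ≈ 9 V

V_G = V_DD·R_2/(R_1+R_2) = 11×100/250 = 4.4 V. With the source grounded, V_GS = V_G = 4.4 V.
Assume saturation: I_D = (k_n/2)(V_GS − V_t)² = (1.2/2)×(4.4 − 2.4)² = 0.6×2² = 2.4 mA.
V_DS = V_DD − I_D·R_D = 11 − 2.4×0.82 = 9.03 V.
Saturation requires V_DS ≥ V_GS − V_t = 2 V; 9.03 ≥ 2 ✓.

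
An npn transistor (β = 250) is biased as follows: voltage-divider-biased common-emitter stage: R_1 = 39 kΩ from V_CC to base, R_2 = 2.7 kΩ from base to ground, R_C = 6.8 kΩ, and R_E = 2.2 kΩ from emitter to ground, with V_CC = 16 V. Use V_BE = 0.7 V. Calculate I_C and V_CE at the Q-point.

I_C ≈ 0.15 mA, V_CE ≈ 15 V

Thevenize the base divider: V_Th = V_CC·R_2/(R_1+R_2) = 16×2.7/41.7 = 1.04 V, R_Th = R_1‖R_2 = 2.53 kΩ.
Base-emitter loop: V_Th = I_B·R_Th + V_BE + (β+1)I_B·R_E, so I_B = (1.04 − 0.7) / (2.53 + 251×2.2) = 0.000606 mA.
I_C = β·I_B = 250×0.000606 = 0.151 mA, and I_E = (β+1)I_B = 0.152 mA.
V_CE = V_CC − I_C·R_C − I_E·R_E = 16 − 0.151×6.8 − 0.152×2.2 = 14.6 V.
V_CE = 14.6 V > 0.2 V confirms active-region operation.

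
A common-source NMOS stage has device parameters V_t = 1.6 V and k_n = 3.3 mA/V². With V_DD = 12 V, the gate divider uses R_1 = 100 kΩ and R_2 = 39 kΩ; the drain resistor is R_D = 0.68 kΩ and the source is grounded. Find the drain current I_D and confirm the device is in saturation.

I_D ≈ 5.2 mA

V_G = V_DD·R_2/(R_1+R_2) = 12×39/139 = 3.37 V. With the source grounded, V_GS = V_G = 3.37 V.
Assume saturation: I_D = (k_n/2)(V_GS − V_t)² = (3.3/2)×(3.37 − 1.6)² = 1.65×1.77² = 5.15 mA.
V_DS = V_DD − I_D·R_D = 12 − 5.15×0.68 = 8.5 V.
Saturation requires V_DS ≥ V_GS − V_t = 1.77 V; 8.5 ≥ 1.77 ✓.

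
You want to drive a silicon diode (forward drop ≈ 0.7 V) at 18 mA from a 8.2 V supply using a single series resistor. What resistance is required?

The resistor drops V_S − V_D = 8.2 − 0.7 = 7.5 V at 18 mA.
R = 7.5 V / 18 mA = 0.417 kΩ.

R ≈ 0.42 kΩ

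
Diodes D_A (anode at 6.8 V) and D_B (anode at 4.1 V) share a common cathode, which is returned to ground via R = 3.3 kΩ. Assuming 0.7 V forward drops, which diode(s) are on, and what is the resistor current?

Assume both conduct. Then node N would need to be at both 6.8−0.7 = 6.1 V and 4.1−0.7 = 3.4 V, which is impossible.
Assume only D_A conducts: V_N = 6.8 − 0.7 = 6.1 V, so I_R = 6.1/3.3 = 1.85 mA.
Check D_B: its anode-to-cathode voltage is 4.1 − 6.1 = -2 V < 0.7 V, so it is off. The assumption is consistent.

Only D_A conducts; I_R ≈ 1.8 mA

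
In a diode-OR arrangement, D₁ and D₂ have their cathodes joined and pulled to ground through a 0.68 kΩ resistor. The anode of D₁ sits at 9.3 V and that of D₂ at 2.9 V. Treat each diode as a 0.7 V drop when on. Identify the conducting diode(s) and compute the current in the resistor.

Assume both conduct. Then node N would need to be at both 9.3−0.7 = 8.6 V and 2.9−0.7 = 2.2 V, which is impossible.
Assume only D₁ conducts: V_N = 9.3 − 0.7 = 8.6 V, so I_R = 8.6/0.68 = 12.6 mA.
Check D₂: its anode-to-cathode voltage is 2.9 − 8.6 = -5.7 V < 0.7 V, so it is off. The assumption is consistent.

Only D₁ conducts; I_R ≈ 13 mA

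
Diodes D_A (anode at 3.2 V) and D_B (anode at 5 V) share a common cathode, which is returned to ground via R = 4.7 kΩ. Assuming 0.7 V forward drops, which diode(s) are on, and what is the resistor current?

Only D_B conducts; I_R ≈ 0.91 mA

Assume both conduct. Then node N would need to be at both 3.2−0.7 = 2.5 V and 5−0.7 = 4.3 V, which is impossible.
Assume only D_B conducts: V_N = 5 − 0.7 = 4.3 V, so I_R = 4.3/4.7 = 0.915 mA.
Check D_A: its anode-to-cathode voltage is 3.2 − 4.3 = -1.1 V < 0.7 V, so it is off. The assumption is consistent.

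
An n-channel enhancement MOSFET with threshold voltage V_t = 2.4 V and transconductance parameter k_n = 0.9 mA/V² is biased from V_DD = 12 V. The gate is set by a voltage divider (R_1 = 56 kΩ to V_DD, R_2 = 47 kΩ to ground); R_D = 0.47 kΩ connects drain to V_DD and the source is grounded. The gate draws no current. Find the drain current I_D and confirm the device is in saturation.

I_D ≈ 4.3 mA

V_G = V_DD·R_2/(R_1+R_2) = 12×47/103 = 5.48 V. With the source grounded, V_GS = V_G = 5.48 V.
Assume saturation: I_D = (k_n/2)(V_GS − V_t)² = (0.9/2)×(5.48 − 2.4)² = 0.45×3.08² = 4.26 mA.
V_DS = V_DD − I_D·R_D = 12 − 4.26×0.47 = 10 V.
Saturation requires V_DS ≥ V_GS − V_t = 3.08 V; 10 ≥ 3.08 ✓.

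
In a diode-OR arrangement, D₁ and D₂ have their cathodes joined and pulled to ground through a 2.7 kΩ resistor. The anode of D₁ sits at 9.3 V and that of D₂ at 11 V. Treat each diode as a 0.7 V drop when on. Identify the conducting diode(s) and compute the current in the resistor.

Assume both conduct. Then node N would need to be at both 9.3−0.7 = 8.6 V and 11−0.7 = 10.3 V, which is impossible.
Assume only D₂ conducts: V_N = 11 − 0.7 = 10.3 V, so I_R = 10.3/2.7 = 3.81 mA.
Check D₁: its anode-to-cathode voltage is 9.3 − 10.3 = -1 V < 0.7 V, so it is off. The assumption is consistent.

Only D₂ conducts; I_R ≈ 3.8 mA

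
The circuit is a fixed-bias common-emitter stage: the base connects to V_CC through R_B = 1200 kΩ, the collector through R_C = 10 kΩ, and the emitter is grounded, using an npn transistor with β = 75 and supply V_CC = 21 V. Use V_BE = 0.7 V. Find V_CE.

V_CE ≈ 8.3 V

Base loop: V_CC = I_B·R_B + V_BE, so I_B = (21 − 0.7)/1200 kΩ = 0.0169 mA.
In the active region I_C = β·I_B = 75 × 0.0169 = 1.27 mA.
Collector loop: V_CE = V_CC − I_C·R_C = 21 − 1.27×10 = 8.31 V.
Since V_CE = 8.31 V > V_CE(sat) ≈ 0.2 V, the transistor is in the active region as assumed.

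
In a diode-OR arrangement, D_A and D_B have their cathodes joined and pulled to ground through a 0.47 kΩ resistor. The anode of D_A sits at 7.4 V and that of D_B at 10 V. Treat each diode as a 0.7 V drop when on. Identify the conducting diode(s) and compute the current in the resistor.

Assume both conduct. Then node N would need to be at both 7.4−0.7 = 6.7 V and 10−0.7 = 9.3 V, which is impossible.
Assume only D_B conducts: V_N = 10 − 0.7 = 9.3 V, so I_R = 9.3/0.47 = 19.8 mA.
Check D_A: its anode-to-cathode voltage is 7.4 − 9.3 = -1.9 V < 0.7 V, so it is off. The assumption is consistent.

Only D_B conducts; I_R ≈ 20 mA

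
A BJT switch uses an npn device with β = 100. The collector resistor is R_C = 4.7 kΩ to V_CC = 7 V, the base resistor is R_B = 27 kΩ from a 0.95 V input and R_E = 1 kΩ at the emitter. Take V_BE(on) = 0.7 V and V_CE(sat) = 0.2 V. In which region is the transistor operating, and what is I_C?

Assume active. Base-emitter loop: I_B = (V_BB − V_BE)/(R_B + (β+1)R_E) = (0.95 − 0.7)/(27 + 101×1) = 0.00195 mA.
I_C = β·I_B = 100×0.00195 = 0.195 mA.
V_CE = V_CC − I_C·R_C − I_E·R_E = 7 − 0.195×4.7 − 0.197×1 = 5.88 V > V_CE(sat), so the active-region assumption holds.

active; I_C ≈ 0.2 mA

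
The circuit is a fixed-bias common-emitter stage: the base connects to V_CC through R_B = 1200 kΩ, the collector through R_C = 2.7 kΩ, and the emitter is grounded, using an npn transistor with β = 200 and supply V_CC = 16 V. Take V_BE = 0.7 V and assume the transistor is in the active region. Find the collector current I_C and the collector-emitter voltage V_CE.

I_C ≈ 2.6 mA, V_CE ≈ 9.1 V

Base loop: V_CC = I_B·R_B + V_BE, so I_B = (16 − 0.7)/1200 kΩ = 0.0128 mA.
In the active region I_C = β·I_B = 200 × 0.0128 = 2.55 mA.
Collector loop: V_CE = V_CC − I_C·R_C = 16 − 2.55×2.7 = 9.11 V.
Since V_CE = 9.11 V > V_CE(sat) ≈ 0.2 V, the transistor is in the active region as assumed.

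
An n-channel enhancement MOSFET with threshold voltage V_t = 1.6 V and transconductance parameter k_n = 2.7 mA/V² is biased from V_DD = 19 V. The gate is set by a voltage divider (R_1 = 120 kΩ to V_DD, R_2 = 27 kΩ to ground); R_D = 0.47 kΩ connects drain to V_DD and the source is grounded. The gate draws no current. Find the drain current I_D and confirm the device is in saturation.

I_D ≈ 4.8 mA

V_G = V_DD·R_2/(R_1+R_2) = 19×27/147 = 3.49 V. With the source grounded, V_GS = V_G = 3.49 V.
Assume saturation: I_D = (k_n/2)(V_GS − V_t)² = (2.7/2)×(3.49 − 1.6)² = 1.35×1.89² = 4.82 mA.
V_DS = V_DD − I_D·R_D = 19 − 4.82×0.47 = 16.7 V.
Saturation requires V_DS ≥ V_GS − V_t = 1.89 V; 16.7 ≥ 1.89 ✓.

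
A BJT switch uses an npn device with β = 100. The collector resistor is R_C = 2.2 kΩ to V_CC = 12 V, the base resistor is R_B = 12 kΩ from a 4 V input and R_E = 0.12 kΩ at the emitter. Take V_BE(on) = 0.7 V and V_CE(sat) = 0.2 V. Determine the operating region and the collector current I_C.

saturation; I_C ≈ 5.1 mA

Assume active: I_B = (4 − 0.7)/(12 + 101×0.12) = 0.137 mA, I_C = β·I_B = 13.7 mA.
Then V_CE = 12 − 13.7×2.2 − 13.8×0.12 = -19.8 V < 0.2 V — the active assumption fails.
Re-solve with V_CE = 0.2 V. KCL at the emitter: V_E/R_E = (V_BB−0.7−V_E)/R_B + (V_CC−0.2−V_E)/R_C, giving V_E = 0.636 V.
I_C = (V_CC − 0.2 − V_E)/R_C = (11.8 − 0.636)/2.2 = 5.07 mA.
Check: I_B = (3.3 − 0.636)/12 = 0.222 mA, and β·I_B = 22.2 mA > I_C, confirming saturation.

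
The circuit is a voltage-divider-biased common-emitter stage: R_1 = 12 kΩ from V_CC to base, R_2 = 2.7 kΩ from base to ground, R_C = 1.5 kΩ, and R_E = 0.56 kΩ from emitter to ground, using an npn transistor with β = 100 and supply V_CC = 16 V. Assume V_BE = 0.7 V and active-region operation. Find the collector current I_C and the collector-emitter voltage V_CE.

I_C ≈ 3.8 mA, V_CE ≈ 8.1 V

Thevenize the base divider: V_Th = V_CC·R_2/(R_1+R_2) = 16×2.7/14.7 = 2.94 V, R_Th = R_1‖R_2 = 2.2 kΩ.
Base-emitter loop: V_Th = I_B·R_Th + V_BE + (β+1)I_B·R_E, so I_B = (2.94 − 0.7) / (2.2 + 101×0.56) = 0.0381 mA.
I_C = β·I_B = 100×0.0381 = 3.81 mA, and I_E = (β+1)I_B = 3.85 mA.
V_CE = V_CC − I_C·R_C − I_E·R_E = 16 − 3.81×1.5 − 3.85×0.56 = 8.13 V.
V_CE = 8.13 V > 0.2 V confirms active-region operation.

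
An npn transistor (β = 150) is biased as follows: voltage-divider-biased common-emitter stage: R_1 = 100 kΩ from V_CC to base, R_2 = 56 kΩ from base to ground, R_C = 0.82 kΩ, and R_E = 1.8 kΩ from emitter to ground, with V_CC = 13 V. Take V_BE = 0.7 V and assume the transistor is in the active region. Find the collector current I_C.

Thevenize the base divider: V_Th = V_CC·R_2/(R_1+R_2) = 13×56/156 = 4.67 V, R_Th = R_1‖R_2 = 35.9 kΩ.
Base-emitter loop: V_Th = I_B·R_Th + V_BE + (β+1)I_B·R_E, so I_B = (4.67 − 0.7) / (35.9 + 151×1.8) = 0.0129 mA.
I_C = β·I_B = 150×0.0129 = 1.93 mA, and I_E = (β+1)I_B = 1.95 mA.
V_CE = V_CC − I_C·R_C − I_E·R_E = 13 − 1.93×0.82 − 1.95×1.8 = 7.91 V.
V_CE = 7.91 V > 0.2 V confirms active-region operation.

I_C ≈ 1.9 mA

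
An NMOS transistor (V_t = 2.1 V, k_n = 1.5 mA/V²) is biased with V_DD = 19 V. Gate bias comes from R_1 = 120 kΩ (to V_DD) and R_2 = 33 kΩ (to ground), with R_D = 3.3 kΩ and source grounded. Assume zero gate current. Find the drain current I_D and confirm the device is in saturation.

I_D ≈ 3 mA

V_G = V_DD·R_2/(R_1+R_2) = 19×33/153 = 4.1 V. With the source grounded, V_GS = V_G = 4.1 V.
Assume saturation: I_D = (k_n/2)(V_GS − V_t)² = (1.5/2)×(4.1 − 2.1)² = 0.75×2² = 2.99 mA.
V_DS = V_DD − I_D·R_D = 19 − 2.99×3.3 = 9.12 V.
Saturation requires V_DS ≥ V_GS − V_t = 2 V; 9.12 ≥ 2 ✓.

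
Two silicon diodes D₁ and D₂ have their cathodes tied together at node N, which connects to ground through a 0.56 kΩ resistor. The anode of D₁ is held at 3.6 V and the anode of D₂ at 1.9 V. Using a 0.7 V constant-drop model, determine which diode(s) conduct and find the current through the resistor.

Only D₁ conducts; I_R ≈ 5.2 mA

Assume both conduct. Then node N would need to be at both 3.6−0.7 = 2.9 V and 1.9−0.7 = 1.2 V, which is impossible.
Assume only D₁ conducts: V_N = 3.6 − 0.7 = 2.9 V, so I_R = 2.9/0.56 = 5.18 mA.
Check D₂: its anode-to-cathode voltage is 1.9 − 2.9 = -1 V < 0.7 V, so it is off. The assumption is consistent.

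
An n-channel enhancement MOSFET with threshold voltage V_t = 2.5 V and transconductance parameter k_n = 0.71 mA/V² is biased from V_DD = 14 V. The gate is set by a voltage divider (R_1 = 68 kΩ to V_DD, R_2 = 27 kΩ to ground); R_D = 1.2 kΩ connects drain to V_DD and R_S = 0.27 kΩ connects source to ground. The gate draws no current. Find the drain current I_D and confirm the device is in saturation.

I_D ≈ 0.61 mA

V_G = V_DD·R_2/(R_1+R_2) = 14×27/95 = 3.98 V.
Assume saturation: I_D = (k_n/2)(V_GS − V_t)² with V_GS = V_G − I_D·R_S = 3.98 − 0.27·I_D.
Substituting gives 0.0259·I_D² − 1.28·I_D + 0.776 = 0, with roots I_D = 0.613 or 49 mA.
The root I_D = 49 mA gives V_GS = -9.25 V ≤ V_t, so take I_D = 0.613 mA.
Then V_GS = 3.81 V and V_DS = V_DD − I_D(R_D+R_S) = 14 − 0.613×1.47 = 13.1 V.
Saturation requires V_DS ≥ V_GS − V_t = 1.31 V; 13.1 ≥ 1.31 ✓.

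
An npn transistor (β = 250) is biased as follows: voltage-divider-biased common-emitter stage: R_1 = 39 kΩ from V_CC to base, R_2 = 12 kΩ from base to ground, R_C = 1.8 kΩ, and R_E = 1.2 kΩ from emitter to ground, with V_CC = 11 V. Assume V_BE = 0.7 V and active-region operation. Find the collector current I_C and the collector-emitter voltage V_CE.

Thevenize the base divider: V_Th = V_CC·R_2/(R_1+R_2) = 11×12/51 = 2.59 V, R_Th = R_1‖R_2 = 9.18 kΩ.
Base-emitter loop: V_Th = I_B·R_Th + V_BE + (β+1)I_B·R_E, so I_B = (2.59 − 0.7) / (9.18 + 251×1.2) = 0.00608 mA.
I_C = β·I_B = 250×0.00608 = 1.52 mA, and I_E = (β+1)I_B = 1.53 mA.
V_CE = V_CC − I_C·R_C − I_E·R_E = 11 − 1.52×1.8 − 1.53×1.2 = 6.43 V.
V_CE = 6.43 V > 0.2 V confirms active-region operation.

I_C ≈ 1.5 mA, V_CE ≈ 6.4 V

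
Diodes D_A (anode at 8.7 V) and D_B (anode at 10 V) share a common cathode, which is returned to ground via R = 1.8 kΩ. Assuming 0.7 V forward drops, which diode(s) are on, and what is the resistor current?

Assume both conduct. Then node N would need to be at both 8.7−0.7 = 8 V and 10−0.7 = 9.3 V, which is impossible.
Assume only D_B conducts: V_N = 10 − 0.7 = 9.3 V, so I_R = 9.3/1.8 = 5.17 mA.
Check D_A: its anode-to-cathode voltage is 8.7 − 9.3 = -0.6 V < 0.7 V, so it is off. The assumption is consistent.

Only D_B conducts; I_R ≈ 5.2 mA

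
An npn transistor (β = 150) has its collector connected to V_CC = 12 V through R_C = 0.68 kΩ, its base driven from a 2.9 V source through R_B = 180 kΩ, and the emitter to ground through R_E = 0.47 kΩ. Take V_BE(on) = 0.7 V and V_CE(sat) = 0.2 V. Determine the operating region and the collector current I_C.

Assume active. Base-emitter loop: I_B = (V_BB − V_BE)/(R_B + (β+1)R_E) = (2.9 − 0.7)/(180 + 151×0.47) = 0.00877 mA.
I_C = β·I_B = 150×0.00877 = 1.31 mA.
V_CE = V_CC − I_C·R_C − I_E·R_E = 12 − 1.31×0.68 − 1.32×0.47 = 10.5 V > V_CE(sat), so the active-region assumption holds.

active; I_C ≈ 1.3 mA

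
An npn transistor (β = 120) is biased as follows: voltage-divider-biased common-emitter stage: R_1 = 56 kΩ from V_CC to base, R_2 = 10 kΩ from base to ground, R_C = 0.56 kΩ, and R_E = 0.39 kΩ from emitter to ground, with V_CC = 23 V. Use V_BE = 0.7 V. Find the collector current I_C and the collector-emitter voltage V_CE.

I_C ≈ 6 mA, V_CE ≈ 17 V

Thevenize the base divider: V_Th = V_CC·R_2/(R_1+R_2) = 23×10/66 = 3.48 V, R_Th = R_1‖R_2 = 8.48 kΩ.
Base-emitter loop: V_Th = I_B·R_Th + V_BE + (β+1)I_B·R_E, so I_B = (3.48 − 0.7) / (8.48 + 121×0.39) = 0.05 mA.
I_C = β·I_B = 120×0.05 = 6 mA, and I_E = (β+1)I_B = 6.05 mA.
V_CE = V_CC − I_C·R_C − I_E·R_E = 23 − 6×0.56 − 6.05×0.39 = 17.3 V.
V_CE = 17.3 V > 0.2 V confirms active-region operation.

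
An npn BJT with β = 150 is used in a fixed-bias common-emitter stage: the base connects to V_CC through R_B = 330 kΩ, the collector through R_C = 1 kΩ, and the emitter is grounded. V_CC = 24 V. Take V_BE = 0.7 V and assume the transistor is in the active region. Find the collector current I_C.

Base loop: V_CC = I_B·R_B + V_BE, so I_B = (24 − 0.7)/330 kΩ = 0.0706 mA.
In the active region I_C = β·I_B = 150 × 0.0706 = 10.6 mA.
Collector loop: V_CE = V_CC − I_C·R_C = 24 − 10.6×1 = 13.4 V.
Since V_CE = 13.4 V > V_CE(sat) ≈ 0.2 V, the transistor is in the active region as assumed.

I_C ≈ 11 mA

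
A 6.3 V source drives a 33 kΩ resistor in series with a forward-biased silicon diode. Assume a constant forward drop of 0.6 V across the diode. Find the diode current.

I ≈ 0.17 mA

KVL around the loop: 6.3 = V_D + I·R = 0.6 + I × 33 kΩ.
So I = (6.3 − 0.6) / 33 kΩ = 5.7 / 33 = 0.173 mA.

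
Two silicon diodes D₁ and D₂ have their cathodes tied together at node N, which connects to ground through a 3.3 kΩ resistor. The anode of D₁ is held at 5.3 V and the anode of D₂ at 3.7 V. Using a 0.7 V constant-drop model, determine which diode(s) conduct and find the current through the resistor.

Assume both conduct. Then node N would need to be at both 5.3−0.7 = 4.6 V and 3.7−0.7 = 3 V, which is impossible.
Assume only D₁ conducts: V_N = 5.3 − 0.7 = 4.6 V, so I_R = 4.6/3.3 = 1.39 mA.
Check D₂: its anode-to-cathode voltage is 3.7 − 4.6 = -0.9 V < 0.7 V, so it is off. The assumption is consistent.

Only D₁ conducts; I_R ≈ 1.4 mA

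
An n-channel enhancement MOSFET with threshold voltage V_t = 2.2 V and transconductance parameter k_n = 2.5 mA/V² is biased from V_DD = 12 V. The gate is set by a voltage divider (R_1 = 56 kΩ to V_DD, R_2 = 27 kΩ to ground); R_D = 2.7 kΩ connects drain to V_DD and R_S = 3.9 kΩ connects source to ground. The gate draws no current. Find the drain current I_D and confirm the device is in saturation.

V_G = V_DD·R_2/(R_1+R_2) = 12×27/83 = 3.9 V.
Assume saturation: I_D = (k_n/2)(V_GS − V_t)² with V_GS = V_G − I_D·R_S = 3.9 − 3.9·I_D.
Substituting gives 19·I_D² − 17.6·I_D + 3.63 = 0, with roots I_D = 0.309 or 0.617 mA.
The root I_D = 0.617 mA gives V_GS = 1.5 V ≤ V_t, so take I_D = 0.309 mA.
Then V_GS = 2.7 V and V_DS = V_DD − I_D(R_D+R_S) = 12 − 0.309×6.6 = 9.96 V.
Saturation requires V_DS ≥ V_GS − V_t = 0.497 V; 9.96 ≥ 0.497 ✓.

I_D ≈ 0.31 mA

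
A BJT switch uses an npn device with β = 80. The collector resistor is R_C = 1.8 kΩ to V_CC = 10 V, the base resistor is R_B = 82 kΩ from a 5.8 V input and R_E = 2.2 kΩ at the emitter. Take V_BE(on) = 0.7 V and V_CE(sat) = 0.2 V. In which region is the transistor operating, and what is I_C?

active; I_C ≈ 1.6 mA

Assume active. Base-emitter loop: I_B = (V_BB − V_BE)/(R_B + (β+1)R_E) = (5.8 − 0.7)/(82 + 81×2.2) = 0.0196 mA.
I_C = β·I_B = 80×0.0196 = 1.57 mA.
V_CE = V_CC − I_C·R_C − I_E·R_E = 10 − 1.57×1.8 − 1.59×2.2 = 3.68 V > V_CE(sat), so the active-region assumption holds.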